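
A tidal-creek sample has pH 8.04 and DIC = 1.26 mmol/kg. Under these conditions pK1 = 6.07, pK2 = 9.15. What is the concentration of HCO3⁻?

α₁ = 1 / (1 + [H⁺]/K1 + K2/[H⁺]) = 1 / (1 + 10^-1.97 + 10^-1.11)
   = 1 / (1 + 0.010715 + 0.077625) = 1/1.0883 = 0.9188
[HCO3⁻] = α₁ × DIC = 0.9188 × 1.26 = 1.16 mmol/kg

[HCO3⁻] = 1.16 mmol/kg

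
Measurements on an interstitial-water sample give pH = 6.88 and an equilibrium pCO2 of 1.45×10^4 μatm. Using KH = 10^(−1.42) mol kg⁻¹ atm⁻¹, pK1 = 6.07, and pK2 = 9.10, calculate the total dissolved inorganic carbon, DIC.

DIC = 4.13 mmol/kg

[CO2*] = KH · pCO2 = 10^(−1.42) × 1.45×10^4×10^-6 = 5.513×10^-4 mol/kg
α₀ = 1/(1 + K1/[H⁺] + K1K2/[H⁺]²) = 1/(1 + 10^+0.81 + 10^-1.41) = 0.1334
DIC = [CO2*]/α₀ = 5.513×10^-4 / 0.1334 = 4.13 mmol/kg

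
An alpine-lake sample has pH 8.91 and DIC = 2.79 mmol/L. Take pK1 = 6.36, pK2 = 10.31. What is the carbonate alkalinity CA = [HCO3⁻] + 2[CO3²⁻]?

CA = 2.89 mmol/L

CA = [HCO3⁻] + 2[CO3²⁻] = (α₁ + 2α₂)·DIC
At pH 8.91: [H⁺]/K1 = 10^-2.55 = 0.0028184, K2/[H⁺] = 10^-1.40 = 0.039811
α₁ = 1/(1 + 0.0028184 + 0.039811) = 1/1.0426 = 0.9591; α₂ = α₁·K2/[H⁺] = 0.03818
α₁ + 2α₂ = 1.0355
CA = 1.0355 × 2.79 = 2.89 mmol/L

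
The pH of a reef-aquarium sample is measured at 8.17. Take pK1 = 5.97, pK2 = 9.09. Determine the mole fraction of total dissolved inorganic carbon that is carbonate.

α₂ = 1 / (1 + [H⁺]/K2 + [H⁺]²/(K1K2)) = 1 / (1 + 10^+0.92 + 10^-1.28)
   = 1 / (1 + 8.3176 + 0.052481) = 1/9.3701 = 0.1067

α₂ = 0.107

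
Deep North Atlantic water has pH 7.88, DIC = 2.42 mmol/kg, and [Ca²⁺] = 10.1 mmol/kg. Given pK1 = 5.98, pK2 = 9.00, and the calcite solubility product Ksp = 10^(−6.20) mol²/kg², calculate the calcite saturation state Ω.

Ω = 2.70

α₂ = 1 / (1 + [H⁺]/K2 + [H⁺]²/(K1K2)) = 1 / (1 + 10^+1.12 + 10^-0.78)
   = 1 / (1 + 13.183 + 0.16596) = 1/14.349 = 0.06969
[CO3²⁻] = α₂ × DIC = 0.06969 × 2.42 = 0.1687 mmol/kg
Ksp = 10^(−6.20) = 6.310×10^-7
Ω = [Ca²⁺][CO3²⁻]/Ksp = (10.1×10^-3)(1.687×10^-4) / 6.310×10^-7 = 2.70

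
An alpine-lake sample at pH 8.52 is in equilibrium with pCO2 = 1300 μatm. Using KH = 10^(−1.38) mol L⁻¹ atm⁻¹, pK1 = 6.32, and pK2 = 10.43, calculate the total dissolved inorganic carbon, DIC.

DIC = 8.75 mmol/L

[CO2*] = KH · pCO2 = 10^(−1.38) × 1300×10^-6 = 5.419×10^-5 mol/L
α₀ = 1/(1 + K1/[H⁺] + K1K2/[H⁺]²) = 1/(1 + 10^+2.20 + 10^+0.29) = 0.006194
DIC = [CO2*]/α₀ = 5.419×10^-5 / 0.006194 = 8.75 mmol/L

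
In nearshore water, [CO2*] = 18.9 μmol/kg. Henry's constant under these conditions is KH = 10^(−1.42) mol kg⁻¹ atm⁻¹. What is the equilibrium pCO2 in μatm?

KH = 10^(−1.42) = 3.802×10^-2 mol kg⁻¹ atm⁻¹
pCO2 = [CO2*]/KH = 18.9×10^-6 / 3.802×10^-2 = 4.97×10^-4 atm = 497 μatm

pCO2 = 497 μatm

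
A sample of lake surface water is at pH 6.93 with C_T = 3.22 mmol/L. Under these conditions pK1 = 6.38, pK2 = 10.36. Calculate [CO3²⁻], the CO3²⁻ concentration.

α₂ = 1 / (1 + [H⁺]/K2 + [H⁺]²/(K1K2)) = 1 / (1 + 10^+3.43 + 10^+2.88)
   = 1 / (1 + 2691.5 + 758.58) = 1/3451.1 = 0.0002898
[CO3²⁻] = α₂ × DIC = 0.0002898 × 3.22 = 0.000933 mmol/L = 0.933 μmol/L

[CO3²⁻] = 0.933 μmol/L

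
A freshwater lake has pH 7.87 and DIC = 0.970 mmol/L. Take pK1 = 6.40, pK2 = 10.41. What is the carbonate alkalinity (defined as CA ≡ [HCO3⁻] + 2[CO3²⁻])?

CA = 0.941 mmol/L

CA = [HCO3⁻] + 2[CO3²⁻] = (α₁ + 2α₂)·DIC
At pH 7.87: [H⁺]/K1 = 10^-1.47 = 0.033884, K2/[H⁺] = 10^-2.54 = 0.0028840
α₁ = 1/(1 + 0.033884 + 0.0028840) = 1/1.0368 = 0.9645; α₂ = α₁·K2/[H⁺] = 0.002782
α₁ + 2α₂ = 0.9701
CA = 0.9701 × 0.970 = 0.941 mmol/L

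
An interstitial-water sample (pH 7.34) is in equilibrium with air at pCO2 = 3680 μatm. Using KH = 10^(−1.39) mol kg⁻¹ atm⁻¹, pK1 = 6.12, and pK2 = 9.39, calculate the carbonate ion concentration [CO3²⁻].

[CO2*] = KH · pCO2 = 10^(−1.39) × 3680×10^-6 = 1.499×10^-4 mol/kg
α₀ = 1/(1 + K1/[H⁺] + K1K2/[H⁺]²) = 1/(1 + 10^+1.22 + 10^-0.83) = 0.05636
DIC = [CO2*]/α₀ = 1.499×10^-4 / 0.05636 = 2.660 mmol/kg
[CO3²⁻] = α₂·DIC; α₂ = 0.008336, so [CO3²⁻] = 0.008336 × 2.660 = 0.0222 mmol/kg

[CO3²⁻] = 0.0222 mmol/kg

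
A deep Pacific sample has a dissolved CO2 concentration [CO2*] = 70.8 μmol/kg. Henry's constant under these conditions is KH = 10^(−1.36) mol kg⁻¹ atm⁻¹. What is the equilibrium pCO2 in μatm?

KH = 10^(−1.36) = 4.365×10^-2 mol kg⁻¹ atm⁻¹
pCO2 = [CO2*]/KH = 70.8×10^-6 / 4.365×10^-2 = 1.62×10^-3 atm = 1620 μatm

pCO2 = 1620 μatm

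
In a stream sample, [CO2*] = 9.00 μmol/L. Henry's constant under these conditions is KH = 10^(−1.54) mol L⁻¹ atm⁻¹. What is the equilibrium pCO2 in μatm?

KH = 10^(−1.54) = 2.884×10^-2 mol L⁻¹ atm⁻¹
pCO2 = [CO2*]/KH = 9.00×10^-6 / 2.884×10^-2 = 3.12×10^-4 atm = 312 μatm

pCO2 = 312 μatm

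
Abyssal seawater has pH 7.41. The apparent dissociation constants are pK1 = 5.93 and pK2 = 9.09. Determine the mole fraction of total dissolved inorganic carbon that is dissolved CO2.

α₀ = 0.0314

α₀ = 1 / (1 + K1/[H⁺] + K1K2/[H⁺]²) = 1 / (1 + 10^+1.48 + 10^-0.20)
   = 1 / (1 + 30.200 + 0.63096) = 1/31.830 = 0.03142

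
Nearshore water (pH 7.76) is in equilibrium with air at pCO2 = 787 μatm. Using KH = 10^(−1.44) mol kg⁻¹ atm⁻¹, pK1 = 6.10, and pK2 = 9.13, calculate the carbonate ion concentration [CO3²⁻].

[CO3²⁻] = 0.0557 mmol/kg

[CO2*] = KH · pCO2 = 10^(−1.44) × 787×10^-6 = 2.857×10^-5 mol/kg
α₀ = 1/(1 + K1/[H⁺] + K1K2/[H⁺]²) = 1/(1 + 10^+1.66 + 10^+0.29) = 0.02055
DIC = [CO2*]/α₀ = 2.857×10^-5 / 0.02055 = 1.390 mmol/kg
[CO3²⁻] = α₂·DIC; α₂ = 0.04007, so [CO3²⁻] = 0.04007 × 1.390 = 0.0557 mmol/kg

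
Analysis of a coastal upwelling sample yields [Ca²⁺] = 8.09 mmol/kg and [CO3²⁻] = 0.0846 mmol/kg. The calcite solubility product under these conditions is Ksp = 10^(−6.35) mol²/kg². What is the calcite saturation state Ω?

Ksp = 10^(−6.35) = 4.467×10^-7
Ω = [Ca²⁺][CO3²⁻]/Ksp = (8.09×10^-3)(0.0846×10^-3) / 4.467×10^-7 = 1.53

Ω = 1.53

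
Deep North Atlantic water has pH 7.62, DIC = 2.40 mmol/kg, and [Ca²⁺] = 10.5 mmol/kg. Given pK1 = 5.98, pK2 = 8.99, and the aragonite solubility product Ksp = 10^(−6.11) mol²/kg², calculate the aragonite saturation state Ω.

α₂ = 1 / (1 + [H⁺]/K2 + [H⁺]²/(K1K2)) = 1 / (1 + 10^+1.37 + 10^-0.27)
   = 1 / (1 + 23.442 + 0.53703) = 1/24.979 = 0.04003
[CO3²⁻] = α₂ × DIC = 0.04003 × 2.40 = 0.09608 mmol/kg
Ksp = 10^(−6.11) = 7.762×10^-7
Ω = [Ca²⁺][CO3²⁻]/Ksp = (10.5×10^-3)(9.608×10^-5) / 7.762×10^-7 = 1.30

Ω = 1.30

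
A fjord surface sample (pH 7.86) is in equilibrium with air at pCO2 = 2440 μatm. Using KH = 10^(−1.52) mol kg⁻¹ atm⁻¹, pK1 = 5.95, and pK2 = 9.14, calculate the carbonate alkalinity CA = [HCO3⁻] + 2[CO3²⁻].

CA = 6.62 mmol/kg

[CO2*] = KH · pCO2 = 10^(−1.52) × 2440×10^-6 = 7.369×10^-5 mol/kg
α₀ = 1/(1 + K1/[H⁺] + K1K2/[H⁺]²) = 1/(1 + 10^+1.91 + 10^+0.63) = 0.01155
DIC = [CO2*]/α₀ = 7.369×10^-5 / 0.01155 = 6.378 mmol/kg
CA = (α₁ + 2α₂)·DIC = (0.9392 + 2×0.04929) × 6.378 = 6.62 mmol/kg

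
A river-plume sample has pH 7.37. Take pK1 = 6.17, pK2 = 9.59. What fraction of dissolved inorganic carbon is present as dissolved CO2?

α₀ = 1 / (1 + K1/[H⁺] + K1K2/[H⁺]²) = 1 / (1 + 10^+1.20 + 10^-1.02)
   = 1 / (1 + 15.849 + 0.095499) = 1/16.944 = 0.05902

α₀ = 0.0590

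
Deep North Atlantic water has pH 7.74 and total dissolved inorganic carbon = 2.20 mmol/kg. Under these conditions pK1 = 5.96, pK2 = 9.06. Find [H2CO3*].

[CO2*] = 0.0343 mmol/kg

α₀ = 1 / (1 + K1/[H⁺] + K1K2/[H⁺]²) = 1 / (1 + 10^+1.78 + 10^+0.46)
   = 1 / (1 + 60.256 + 2.8840) = 1/64.140 = 0.01559
[CO2*] = α₀ × DIC = 0.01559 × 2.20 = 0.0343 mmol/kg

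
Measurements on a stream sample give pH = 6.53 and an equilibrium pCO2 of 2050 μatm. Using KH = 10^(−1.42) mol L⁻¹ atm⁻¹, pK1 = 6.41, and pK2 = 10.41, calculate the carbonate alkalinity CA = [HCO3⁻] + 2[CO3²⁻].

CA = 0.103 mmol/L

[CO2*] = KH · pCO2 = 10^(−1.42) × 2050×10^-6 = 7.794×10^-5 mol/L
α₀ = 1/(1 + K1/[H⁺] + K1K2/[H⁺]²) = 1/(1 + 10^+0.12 + 10^-3.76) = 0.4313
DIC = [CO2*]/α₀ = 7.794×10^-5 / 0.4313 = 0.1807 mmol/L
CA = (α₁ + 2α₂)·DIC = (0.5686 + 2×7.496×10^-5) × 0.1807 = 0.103 mmol/L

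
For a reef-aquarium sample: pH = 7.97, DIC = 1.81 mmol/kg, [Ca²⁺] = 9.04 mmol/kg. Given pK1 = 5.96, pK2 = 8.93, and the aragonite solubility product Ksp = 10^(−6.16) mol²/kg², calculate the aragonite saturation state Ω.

Ω = 2.32

α₂ = 1 / (1 + [H⁺]/K2 + [H⁺]²/(K1K2)) = 1 / (1 + 10^+0.96 + 10^-1.05)
   = 1 / (1 + 9.1201 + 0.089125) = 1/10.209 = 0.09795
[CO3²⁻] = α₂ × DIC = 0.09795 × 1.81 = 0.1773 mmol/kg
Ksp = 10^(−6.16) = 6.918×10^-7
Ω = [Ca²⁺][CO3²⁻]/Ksp = (9.04×10^-3)(1.773×10^-4) / 6.918×10^-7 = 2.32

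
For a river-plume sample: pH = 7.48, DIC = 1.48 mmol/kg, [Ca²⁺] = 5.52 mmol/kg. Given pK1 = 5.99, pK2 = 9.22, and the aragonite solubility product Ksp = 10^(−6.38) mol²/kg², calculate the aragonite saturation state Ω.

α₂ = 1 / (1 + [H⁺]/K2 + [H⁺]²/(K1K2)) = 1 / (1 + 10^+1.74 + 10^+0.25)
   = 1 / (1 + 54.954 + 1.7783) = 1/57.732 = 0.01732
[CO3²⁻] = α₂ × DIC = 0.01732 × 1.48 = 0.02564 mmol/kg
Ksp = 10^(−6.38) = 4.169×10^-7
Ω = [Ca²⁺][CO3²⁻]/Ksp = (5.52×10^-3)(2.564×10^-5) / 4.169×10^-7 = 0.339

Ω = 0.339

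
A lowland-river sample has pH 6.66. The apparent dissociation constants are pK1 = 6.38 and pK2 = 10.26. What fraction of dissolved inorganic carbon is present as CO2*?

α₀ = 1 / (1 + K1/[H⁺] + K1K2/[H⁺]²) = 1 / (1 + 10^+0.28 + 10^-3.32)
   = 1 / (1 + 1.9055 + 0.00047863) = 1/2.9059 = 0.3441

α₀ = 0.344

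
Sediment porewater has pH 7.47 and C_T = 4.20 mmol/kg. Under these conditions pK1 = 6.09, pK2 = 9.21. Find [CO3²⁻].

α₂ = 1 / (1 + [H⁺]/K2 + [H⁺]²/(K1K2)) = 1 / (1 + 10^+1.74 + 10^+0.36)
   = 1 / (1 + 54.954 + 2.2909) = 1/58.245 = 0.01717
[CO3²⁻] = α₂ × DIC = 0.01717 × 4.20 = 0.0721 mmol/kg

[CO3²⁻] = 0.0721 mmol/kg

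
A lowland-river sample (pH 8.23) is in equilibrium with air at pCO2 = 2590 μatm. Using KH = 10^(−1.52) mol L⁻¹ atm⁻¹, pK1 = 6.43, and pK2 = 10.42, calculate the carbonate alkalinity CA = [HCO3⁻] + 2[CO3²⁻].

[CO2*] = KH · pCO2 = 10^(−1.52) × 2590×10^-6 = 7.822×10^-5 mol/L
α₀ = 1/(1 + K1/[H⁺] + K1K2/[H⁺]²) = 1/(1 + 10^+1.80 + 10^-0.39) = 0.01550
DIC = [CO2*]/α₀ = 7.822×10^-5 / 0.01550 = 5.045 mmol/L
CA = (α₁ + 2α₂)·DIC = (0.9782 + 2×0.006316) × 5.045 = 5.00 mmol/L

CA = 5.00 mmol/L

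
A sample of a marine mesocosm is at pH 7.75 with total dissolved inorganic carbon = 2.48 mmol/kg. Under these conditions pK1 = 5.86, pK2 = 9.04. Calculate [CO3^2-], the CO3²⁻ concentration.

α₂ = 1 / (1 + [H⁺]/K2 + [H⁺]²/(K1K2)) = 1 / (1 + 10^+1.29 + 10^-0.60)
   = 1 / (1 + 19.498 + 0.25119) = 1/20.750 = 0.04819
[CO3²⁻] = α₂ × DIC = 0.04819 × 2.48 = 0.120 mmol/kg

[CO3²⁻] = 0.120 mmol/kg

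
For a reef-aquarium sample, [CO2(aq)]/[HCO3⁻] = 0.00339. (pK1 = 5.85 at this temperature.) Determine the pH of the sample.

pH = 8.32

From K1 = [H⁺][HCO3⁻]/[CO2(aq)]:  pH = pK1 − log₁₀([CO2(aq)]/[HCO3⁻])
log₁₀(0.00339) = -2.470
pH = 5.85 − (-2.470) = 8.32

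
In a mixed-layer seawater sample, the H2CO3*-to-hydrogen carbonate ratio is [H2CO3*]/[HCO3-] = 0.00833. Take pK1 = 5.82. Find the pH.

From K1 = [H⁺][HCO3-]/[H2CO3*]:  pH = pK1 − log₁₀([H2CO3*]/[HCO3-])
log₁₀(0.00833) = -2.079
pH = 5.82 − (-2.079) = 7.90

pH = 7.90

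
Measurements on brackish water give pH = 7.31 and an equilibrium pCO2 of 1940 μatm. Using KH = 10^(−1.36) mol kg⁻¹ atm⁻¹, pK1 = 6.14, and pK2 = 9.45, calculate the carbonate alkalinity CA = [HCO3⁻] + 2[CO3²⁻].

CA = 1.27 mmol/kg

[CO2*] = KH · pCO2 = 10^(−1.36) × 1940×10^-6 = 8.468×10^-5 mol/kg
α₀ = 1/(1 + K1/[H⁺] + K1K2/[H⁺]²) = 1/(1 + 10^+1.17 + 10^-0.97) = 0.06290
DIC = [CO2*]/α₀ = 8.468×10^-5 / 0.06290 = 1.346 mmol/kg
CA = (α₁ + 2α₂)·DIC = (0.9304 + 2×0.006740) × 1.346 = 1.27 mmol/kg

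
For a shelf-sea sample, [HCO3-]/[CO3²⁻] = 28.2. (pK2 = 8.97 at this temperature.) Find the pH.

pH = 7.52

From K2 = [H⁺][CO3²⁻]/[HCO3-]:  pH = pK2 − log₁₀([HCO3-]/[CO3²⁻])
log₁₀(28.2) = +1.450
pH = 8.97 − (+1.450) = 7.52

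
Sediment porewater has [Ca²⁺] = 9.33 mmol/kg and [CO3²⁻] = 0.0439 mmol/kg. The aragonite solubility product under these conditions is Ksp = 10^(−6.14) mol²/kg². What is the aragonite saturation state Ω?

Ω = 0.565

Ksp = 10^(−6.14) = 7.244×10^-7
Ω = [Ca²⁺][CO3²⁻]/Ksp = (9.33×10^-3)(0.0439×10^-3) / 7.244×10^-7 = 0.565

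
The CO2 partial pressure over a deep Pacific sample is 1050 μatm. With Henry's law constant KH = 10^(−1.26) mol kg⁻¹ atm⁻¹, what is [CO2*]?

[CO2*] = 57.7 μmol/kg

KH = 10^(−1.26) = 5.495×10^-2 mol kg⁻¹ atm⁻¹
[CO2*] = KH · pCO2 = 5.495×10^-2 × 1050×10^-6 atm = 5.77×10^-5 mol/kg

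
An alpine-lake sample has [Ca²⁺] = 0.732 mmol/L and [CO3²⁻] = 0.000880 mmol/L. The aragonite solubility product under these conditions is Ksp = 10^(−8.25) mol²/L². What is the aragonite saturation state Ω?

Ksp = 10^(−8.25) = 5.623×10^-9
Ω = [Ca²⁺][CO3²⁻]/Ksp = (0.732×10^-3)(0.000880×10^-3) / 5.623×10^-9 = 0.115

Ω = 0.115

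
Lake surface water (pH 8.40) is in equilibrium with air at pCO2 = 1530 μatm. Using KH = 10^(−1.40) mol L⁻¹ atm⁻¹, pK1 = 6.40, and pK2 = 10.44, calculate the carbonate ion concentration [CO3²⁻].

[CO2*] = KH · pCO2 = 10^(−1.40) × 1530×10^-6 = 6.091×10^-5 mol/L
α₀ = 1/(1 + K1/[H⁺] + K1K2/[H⁺]²) = 1/(1 + 10^+2.00 + 10^-0.04) = 0.009812
DIC = [CO2*]/α₀ = 6.091×10^-5 / 0.009812 = 6.208 mmol/L
[CO3²⁻] = α₂·DIC; α₂ = 0.008949, so [CO3²⁻] = 0.008949 × 6.208 = 0.0556 mmol/L

[CO3²⁻] = 0.0556 mmol/L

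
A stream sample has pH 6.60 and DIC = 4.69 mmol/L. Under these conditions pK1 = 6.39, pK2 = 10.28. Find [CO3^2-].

α₂ = 1 / (1 + [H⁺]/K2 + [H⁺]²/(K1K2)) = 1 / (1 + 10^+3.68 + 10^+3.47)
   = 1 / (1 + 4786.3 + 2951.2) = 1/7738.5 = 0.0001292
[CO3²⁻] = α₂ × DIC = 0.0001292 × 4.69 = 0.000606 mmol/L = 0.606 μmol/L

[CO3²⁻] = 0.606 μmol/L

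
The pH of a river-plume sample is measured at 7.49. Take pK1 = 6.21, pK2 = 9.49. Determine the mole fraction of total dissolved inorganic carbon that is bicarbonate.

α₁ = 1 / (1 + [H⁺]/K1 + K2/[H⁺]) = 1 / (1 + 10^-1.28 + 10^-2.00)
   = 1 / (1 + 0.052481 + 0.010000) = 1/1.0625 = 0.9412

α₁ = 0.941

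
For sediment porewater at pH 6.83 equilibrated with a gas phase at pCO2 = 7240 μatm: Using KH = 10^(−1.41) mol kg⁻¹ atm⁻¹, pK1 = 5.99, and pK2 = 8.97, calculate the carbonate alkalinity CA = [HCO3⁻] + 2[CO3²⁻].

[CO2*] = KH · pCO2 = 10^(−1.41) × 7240×10^-6 = 2.817×10^-4 mol/kg
α₀ = 1/(1 + K1/[H⁺] + K1K2/[H⁺]²) = 1/(1 + 10^+0.84 + 10^-1.30) = 0.1255
DIC = [CO2*]/α₀ = 2.817×10^-4 / 0.1255 = 2.244 mmol/kg
CA = (α₁ + 2α₂)·DIC = (0.8682 + 2×0.006290) × 2.244 = 1.98 mmol/kg

CA = 1.98 mmol/kg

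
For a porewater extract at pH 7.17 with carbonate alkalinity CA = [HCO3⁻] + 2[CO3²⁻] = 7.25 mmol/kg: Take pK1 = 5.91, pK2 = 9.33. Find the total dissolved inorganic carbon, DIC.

DIC = 7.59 mmol/kg

CA = [HCO3⁻] + 2[CO3²⁻] = (α₁ + 2α₂)·DIC
At pH 7.17: [H⁺]/K1 = 10^-1.26 = 0.054954, K2/[H⁺] = 10^-2.16 = 0.0069183
α₁ = 1/(1 + 0.054954 + 0.0069183) = 1/1.0619 = 0.9417; α₂ = α₁·K2/[H⁺] = 0.006515
α₁ + 2α₂ = 0.9548
DIC = CA / (α₁ + 2α₂) = 7.25 / 0.9548 = 7.59 mmol/kg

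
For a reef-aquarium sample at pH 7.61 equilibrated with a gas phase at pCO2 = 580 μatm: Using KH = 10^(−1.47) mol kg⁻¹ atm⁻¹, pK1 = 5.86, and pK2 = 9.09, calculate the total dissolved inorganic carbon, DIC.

DIC = 1.16 mmol/kg

[CO2*] = KH · pCO2 = 10^(−1.47) × 580×10^-6 = 1.965×10^-5 mol/kg
α₀ = 1/(1 + K1/[H⁺] + K1K2/[H⁺]²) = 1/(1 + 10^+1.75 + 10^+0.27) = 0.01692
DIC = [CO2*]/α₀ = 1.965×10^-5 / 0.01692 = 1.16 mmol/kg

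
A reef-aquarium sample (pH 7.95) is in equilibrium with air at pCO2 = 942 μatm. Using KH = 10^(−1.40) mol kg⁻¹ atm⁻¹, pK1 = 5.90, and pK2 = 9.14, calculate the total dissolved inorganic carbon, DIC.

DIC = 4.52 mmol/kg

[CO2*] = KH · pCO2 = 10^(−1.40) × 942×10^-6 = 3.750×10^-5 mol/kg
α₀ = 1/(1 + K1/[H⁺] + K1K2/[H⁺]²) = 1/(1 + 10^+2.05 + 10^+0.86) = 0.008302
DIC = [CO2*]/α₀ = 3.750×10^-5 / 0.008302 = 4.52 mmol/kg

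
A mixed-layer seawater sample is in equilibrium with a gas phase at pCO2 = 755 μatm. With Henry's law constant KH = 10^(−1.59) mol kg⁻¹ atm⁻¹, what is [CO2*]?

[CO2*] = 19.4 μmol/kg

KH = 10^(−1.59) = 2.570×10^-2 mol kg⁻¹ atm⁻¹
[CO2*] = KH · pCO2 = 2.570×10^-2 × 755×10^-6 atm = 1.94×10^-5 mol/kg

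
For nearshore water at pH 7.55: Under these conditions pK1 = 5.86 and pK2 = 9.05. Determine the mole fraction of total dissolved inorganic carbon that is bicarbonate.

α₁ = 0.951

α₁ = 1 / (1 + [H⁺]/K1 + K2/[H⁺]) = 1 / (1 + 10^-1.69 + 10^-1.50)
   = 1 / (1 + 0.020417 + 0.031623) = 1/1.0520 = 0.9505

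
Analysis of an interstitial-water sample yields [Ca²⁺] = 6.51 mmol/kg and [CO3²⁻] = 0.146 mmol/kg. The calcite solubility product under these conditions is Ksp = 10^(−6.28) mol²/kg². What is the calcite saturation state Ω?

Ksp = 10^(−6.28) = 5.248×10^-7
Ω = [Ca²⁺][CO3²⁻]/Ksp = (6.51×10^-3)(0.146×10^-3) / 5.248×10^-7 = 1.81

Ω = 1.81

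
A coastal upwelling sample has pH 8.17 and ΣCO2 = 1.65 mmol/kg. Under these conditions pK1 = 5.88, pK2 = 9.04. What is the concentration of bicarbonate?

α₁ = 1 / (1 + [H⁺]/K1 + K2/[H⁺]) = 1 / (1 + 10^-2.29 + 10^-0.87)
   = 1 / (1 + 0.0051286 + 0.13490) = 1/1.1400 = 0.8772
[HCO3⁻] = α₁ × DIC = 0.8772 × 1.65 = 1.45 mmol/kg

[HCO3⁻] = 1.45 mmol/kg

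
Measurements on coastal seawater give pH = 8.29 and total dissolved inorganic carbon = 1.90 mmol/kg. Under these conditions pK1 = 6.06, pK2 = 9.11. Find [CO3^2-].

α₂ = 1 / (1 + [H⁺]/K2 + [H⁺]²/(K1K2)) = 1 / (1 + 10^+0.82 + 10^-1.41)
   = 1 / (1 + 6.6069 + 0.038905) = 1/7.6458 = 0.1308
[CO3²⁻] = α₂ × DIC = 0.1308 × 1.90 = 0.249 mmol/kg

[CO3²⁻] = 0.249 mmol/kg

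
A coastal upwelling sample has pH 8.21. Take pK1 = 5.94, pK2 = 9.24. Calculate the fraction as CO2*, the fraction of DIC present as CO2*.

α₀ = 0.00489

α₀ = 1 / (1 + K1/[H⁺] + K1K2/[H⁺]²) = 1 / (1 + 10^+2.27 + 10^+1.24)
   = 1 / (1 + 186.21 + 17.378) = 1/204.59 = 0.004888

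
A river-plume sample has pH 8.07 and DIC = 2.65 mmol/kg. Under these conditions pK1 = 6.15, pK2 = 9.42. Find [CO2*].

α₀ = 1 / (1 + K1/[H⁺] + K1K2/[H⁺]²) = 1 / (1 + 10^+1.92 + 10^+0.57)
   = 1 / (1 + 83.176 + 3.7154) = 1/87.892 = 0.01138
[CO2*] = α₀ × DIC = 0.01138 × 2.65 = 0.0302 mmol/kg

[CO2*] = 0.0302 mmol/kg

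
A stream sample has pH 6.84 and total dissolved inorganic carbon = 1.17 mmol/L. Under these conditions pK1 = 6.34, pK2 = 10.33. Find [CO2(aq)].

[CO2*] = 0.281 mmol/L

α₀ = 1 / (1 + K1/[H⁺] + K1K2/[H⁺]²) = 1 / (1 + 10^+0.50 + 10^-2.99)
   = 1 / (1 + 3.1623 + 0.0010233) = 1/4.1633 = 0.2402
[CO2*] = α₀ × DIC = 0.2402 × 1.17 = 0.281 mmol/L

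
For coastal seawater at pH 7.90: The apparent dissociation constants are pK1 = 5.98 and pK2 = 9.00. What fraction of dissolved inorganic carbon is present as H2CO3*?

α₀ = 1 / (1 + K1/[H⁺] + K1K2/[H⁺]²) = 1 / (1 + 10^+1.92 + 10^+0.82)
   = 1 / (1 + 83.176 + 6.6069) = 1/90.783 = 0.01102

α₀ = 0.0110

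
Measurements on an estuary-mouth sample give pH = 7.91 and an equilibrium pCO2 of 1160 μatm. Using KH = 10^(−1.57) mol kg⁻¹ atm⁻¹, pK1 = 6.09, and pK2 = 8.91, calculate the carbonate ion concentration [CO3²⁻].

[CO2*] = KH · pCO2 = 10^(−1.57) × 1160×10^-6 = 3.122×10^-5 mol/kg
α₀ = 1/(1 + K1/[H⁺] + K1K2/[H⁺]²) = 1/(1 + 10^+1.82 + 10^+0.82) = 0.01357
DIC = [CO2*]/α₀ = 3.122×10^-5 / 0.01357 = 2.300 mmol/kg
[CO3²⁻] = α₂·DIC; α₂ = 0.08968, so [CO3²⁻] = 0.08968 × 2.300 = 0.206 mmol/kg

[CO3²⁻] = 0.206 mmol/kg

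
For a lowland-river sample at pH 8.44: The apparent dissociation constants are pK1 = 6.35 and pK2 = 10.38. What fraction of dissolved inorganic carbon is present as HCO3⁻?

α₁ = 0.981

α₁ = 1 / (1 + [H⁺]/K1 + K2/[H⁺]) = 1 / (1 + 10^-2.09 + 10^-1.94)
   = 1 / (1 + 0.0081283 + 0.011482) = 1/1.0196 = 0.9808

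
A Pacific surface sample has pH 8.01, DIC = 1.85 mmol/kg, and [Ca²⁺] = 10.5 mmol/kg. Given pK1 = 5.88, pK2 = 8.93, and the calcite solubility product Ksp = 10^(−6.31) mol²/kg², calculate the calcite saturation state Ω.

α₂ = 1 / (1 + [H⁺]/K2 + [H⁺]²/(K1K2)) = 1 / (1 + 10^+0.92 + 10^-1.21)
   = 1 / (1 + 8.3176 + 0.061660) = 1/9.3793 = 0.1066
[CO3²⁻] = α₂ × DIC = 0.1066 × 1.85 = 0.1972 mmol/kg
Ksp = 10^(−6.31) = 4.898×10^-7
Ω = [Ca²⁺][CO3²⁻]/Ksp = (10.5×10^-3)(1.972×10^-4) / 4.898×10^-7 = 4.23

Ω = 4.23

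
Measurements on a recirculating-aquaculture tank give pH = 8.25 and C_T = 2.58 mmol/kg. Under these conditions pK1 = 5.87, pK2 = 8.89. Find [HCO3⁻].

[HCO3⁻] = 2.09 mmol/kg

α₁ = 1 / (1 + [H⁺]/K1 + K2/[H⁺]) = 1 / (1 + 10^-2.38 + 10^-0.64)
   = 1 / (1 + 0.0041687 + 0.22909) = 1/1.2333 = 0.8109
[HCO3⁻] = α₁ × DIC = 0.8109 × 2.58 = 2.09 mmol/kg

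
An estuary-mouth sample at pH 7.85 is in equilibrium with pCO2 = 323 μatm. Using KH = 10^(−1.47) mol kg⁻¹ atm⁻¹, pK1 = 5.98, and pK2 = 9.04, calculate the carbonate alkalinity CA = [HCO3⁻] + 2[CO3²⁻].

CA = 0.916 mmol/kg

[CO2*] = KH · pCO2 = 10^(−1.47) × 323×10^-6 = 1.094×10^-5 mol/kg
α₀ = 1/(1 + K1/[H⁺] + K1K2/[H⁺]²) = 1/(1 + 10^+1.87 + 10^+0.68) = 0.01251
DIC = [CO2*]/α₀ = 1.094×10^-5 / 0.01251 = 0.8747 mmol/kg
CA = (α₁ + 2α₂)·DIC = (0.9276 + 2×0.05989) × 0.8747 = 0.916 mmol/kg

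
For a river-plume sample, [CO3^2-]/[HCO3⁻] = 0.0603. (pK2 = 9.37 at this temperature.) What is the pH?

pH = 8.15

From K2 = [H⁺][CO3^2-]/[HCO3⁻]:  pH = pK2 + log₁₀([CO3^2-]/[HCO3⁻])
log₁₀(0.0603) = -1.220
pH = 9.37 + (-1.220) = 8.15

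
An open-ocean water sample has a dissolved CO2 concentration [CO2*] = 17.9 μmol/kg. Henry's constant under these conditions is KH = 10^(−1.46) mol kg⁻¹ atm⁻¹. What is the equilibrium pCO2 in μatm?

KH = 10^(−1.46) = 3.467×10^-2 mol kg⁻¹ atm⁻¹
pCO2 = [CO2*]/KH = 17.9×10^-6 / 3.467×10^-2 = 5.16×10^-4 atm = 516 μatm

pCO2 = 516 μatm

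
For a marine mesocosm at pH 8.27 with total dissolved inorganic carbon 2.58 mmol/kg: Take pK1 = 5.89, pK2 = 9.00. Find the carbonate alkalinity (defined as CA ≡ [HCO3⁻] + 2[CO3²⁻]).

CA = [HCO3⁻] + 2[CO3²⁻] = (α₁ + 2α₂)·DIC
At pH 8.27: [H⁺]/K1 = 10^-2.38 = 0.0041687, K2/[H⁺] = 10^-0.73 = 0.18621
α₁ = 1/(1 + 0.0041687 + 0.18621) = 1/1.1904 = 0.8401; α₂ = α₁·K2/[H⁺] = 0.1564
α₁ + 2α₂ = 1.1529
CA = 1.1529 × 2.58 = 2.97 mmol/kg

CA = 2.97 mmol/kg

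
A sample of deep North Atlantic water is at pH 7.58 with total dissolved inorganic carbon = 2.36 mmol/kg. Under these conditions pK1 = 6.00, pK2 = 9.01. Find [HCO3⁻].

[HCO3⁻] = 2.22 mmol/kg

α₁ = 1 / (1 + [H⁺]/K1 + K2/[H⁺]) = 1 / (1 + 10^-1.58 + 10^-1.43)
   = 1 / (1 + 0.026303 + 0.037154) = 1/1.0635 = 0.9403
[HCO3⁻] = α₁ × DIC = 0.9403 × 2.36 = 2.22 mmol/kg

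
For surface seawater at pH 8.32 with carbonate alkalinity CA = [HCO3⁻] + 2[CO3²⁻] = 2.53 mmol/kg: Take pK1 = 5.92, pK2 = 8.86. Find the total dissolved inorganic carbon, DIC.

CA = [HCO3⁻] + 2[CO3²⁻] = (α₁ + 2α₂)·DIC
At pH 8.32: [H⁺]/K1 = 10^-2.40 = 0.0039811, K2/[H⁺] = 10^-0.54 = 0.28840
α₁ = 1/(1 + 0.0039811 + 0.28840) = 1/1.2924 = 0.7738; α₂ = α₁·K2/[H⁺] = 0.2232
α₁ + 2α₂ = 1.2201
DIC = CA / (α₁ + 2α₂) = 2.53 / 1.2201 = 2.07 mmol/kg

DIC = 2.07 mmol/kg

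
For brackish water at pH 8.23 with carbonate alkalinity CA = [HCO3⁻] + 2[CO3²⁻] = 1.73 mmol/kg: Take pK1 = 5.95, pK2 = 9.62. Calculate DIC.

CA = [HCO3⁻] + 2[CO3²⁻] = (α₁ + 2α₂)·DIC
At pH 8.23: [H⁺]/K1 = 10^-2.28 = 0.0052481, K2/[H⁺] = 10^-1.39 = 0.040738
α₁ = 1/(1 + 0.0052481 + 0.040738) = 1/1.0460 = 0.9560; α₂ = α₁·K2/[H⁺] = 0.03895
α₁ + 2α₂ = 1.0339
DIC = CA / (α₁ + 2α₂) = 1.73 / 1.0339 = 1.67 mmol/kg

DIC = 1.67 mmol/kg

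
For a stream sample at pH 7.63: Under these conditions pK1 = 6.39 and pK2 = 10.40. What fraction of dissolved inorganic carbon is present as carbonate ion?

α₂ = 1 / (1 + [H⁺]/K2 + [H⁺]²/(K1K2)) = 1 / (1 + 10^+2.77 + 10^+1.53)
   = 1 / (1 + 588.84 + 33.884) = 1/623.73 = 0.001603

α₂ = 0.00160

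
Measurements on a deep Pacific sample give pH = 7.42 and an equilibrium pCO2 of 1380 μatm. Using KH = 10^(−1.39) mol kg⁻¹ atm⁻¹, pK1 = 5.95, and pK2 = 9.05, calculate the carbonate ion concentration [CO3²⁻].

[CO2*] = KH · pCO2 = 10^(−1.39) × 1380×10^-6 = 5.622×10^-5 mol/kg
α₀ = 1/(1 + K1/[H⁺] + K1K2/[H⁺]²) = 1/(1 + 10^+1.47 + 10^-0.16) = 0.03205
DIC = [CO2*]/α₀ = 5.622×10^-5 / 0.03205 = 1.754 mmol/kg
[CO3²⁻] = α₂·DIC; α₂ = 0.02217, so [CO3²⁻] = 0.02217 × 1.754 = 0.0389 mmol/kg

[CO3²⁻] = 0.0389 mmol/kg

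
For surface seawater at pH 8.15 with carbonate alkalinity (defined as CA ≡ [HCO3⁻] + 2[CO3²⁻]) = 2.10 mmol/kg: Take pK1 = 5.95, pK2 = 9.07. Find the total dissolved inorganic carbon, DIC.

DIC = 1.91 mmol/kg

CA = [HCO3⁻] + 2[CO3²⁻] = (α₁ + 2α₂)·DIC
At pH 8.15: [H⁺]/K1 = 10^-2.20 = 0.0063096, K2/[H⁺] = 10^-0.92 = 0.12023
α₁ = 1/(1 + 0.0063096 + 0.12023) = 1/1.1265 = 0.8877; α₂ = α₁·K2/[H⁺] = 0.1067
α₁ + 2α₂ = 1.1011
DIC = CA / (α₁ + 2α₂) = 2.10 / 1.1011 = 1.91 mmol/kg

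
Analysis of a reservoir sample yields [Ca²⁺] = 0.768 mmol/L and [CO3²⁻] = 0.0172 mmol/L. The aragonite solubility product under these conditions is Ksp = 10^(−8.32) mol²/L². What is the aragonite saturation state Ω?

Ω = 2.76

Ksp = 10^(−8.32) = 4.786×10^-9
Ω = [Ca²⁺][CO3²⁻]/Ksp = (0.768×10^-3)(0.0172×10^-3) / 4.786×10^-9 = 2.76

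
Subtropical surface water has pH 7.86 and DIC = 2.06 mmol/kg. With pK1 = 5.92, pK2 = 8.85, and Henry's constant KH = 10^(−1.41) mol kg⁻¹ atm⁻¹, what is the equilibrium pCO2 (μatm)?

pCO2 = 546 μatm

α₀ = 1 / (1 + K1/[H⁺] + K1K2/[H⁺]²) = 1 / (1 + 10^+1.94 + 10^+0.95)
   = 1 / (1 + 87.096 + 8.9125) = 1/97.009 = 0.01031
[CO2*] = α₀ × DIC = 0.01031 × 2.06 = 0.02124 mmol/kg
pCO2 = [CO2*]/KH = 2.124×10^-5 / 3.890×10^-2 = 546 μatm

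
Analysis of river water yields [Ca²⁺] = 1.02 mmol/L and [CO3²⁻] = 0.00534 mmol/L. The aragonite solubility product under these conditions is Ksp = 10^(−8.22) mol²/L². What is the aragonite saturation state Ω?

Ksp = 10^(−8.22) = 6.026×10^-9
Ω = [Ca²⁺][CO3²⁻]/Ksp = (1.02×10^-3)(0.00534×10^-3) / 6.026×10^-9 = 0.904

Ω = 0.904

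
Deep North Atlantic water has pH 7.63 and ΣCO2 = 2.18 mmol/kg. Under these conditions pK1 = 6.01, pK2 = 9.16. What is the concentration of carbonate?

α₂ = 1 / (1 + [H⁺]/K2 + [H⁺]²/(K1K2)) = 1 / (1 + 10^+1.53 + 10^-0.09)
   = 1 / (1 + 33.884 + 0.81283) = 1/35.697 = 0.02801
[CO3²⁻] = α₂ × DIC = 0.02801 × 2.18 = 0.0611 mmol/kg

[CO3²⁻] = 0.0611 mmol/kg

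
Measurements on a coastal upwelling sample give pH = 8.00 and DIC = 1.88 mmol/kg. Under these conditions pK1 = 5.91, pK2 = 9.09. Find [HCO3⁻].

[HCO3⁻] = 1.73 mmol/kg

α₁ = 1 / (1 + [H⁺]/K1 + K2/[H⁺]) = 1 / (1 + 10^-2.09 + 10^-1.09)
   = 1 / (1 + 0.0081283 + 0.081283) = 1/1.0894 = 0.9179
[HCO3⁻] = α₁ × DIC = 0.9179 × 1.88 = 1.73 mmol/kg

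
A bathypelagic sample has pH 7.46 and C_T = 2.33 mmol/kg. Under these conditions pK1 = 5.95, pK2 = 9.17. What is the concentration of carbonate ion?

α₂ = 1 / (1 + [H⁺]/K2 + [H⁺]²/(K1K2)) = 1 / (1 + 10^+1.71 + 10^+0.20)
   = 1 / (1 + 51.286 + 1.5849) = 1/53.871 = 0.01856
[CO3²⁻] = α₂ × DIC = 0.01856 × 2.33 = 0.0433 mmol/kg

[CO3²⁻] = 0.0433 mmol/kg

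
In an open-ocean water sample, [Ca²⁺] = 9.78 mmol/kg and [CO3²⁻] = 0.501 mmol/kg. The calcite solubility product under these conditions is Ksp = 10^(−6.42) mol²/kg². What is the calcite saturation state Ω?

Ω = 12.9

Ksp = 10^(−6.42) = 3.802×10^-7
Ω = [Ca²⁺][CO3²⁻]/Ksp = (9.78×10^-3)(0.501×10^-3) / 3.802×10^-7 = 12.9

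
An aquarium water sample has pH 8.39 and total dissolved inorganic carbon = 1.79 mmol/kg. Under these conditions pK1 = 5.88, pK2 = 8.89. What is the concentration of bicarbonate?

[HCO3⁻] = 1.36 mmol/kg

α₁ = 1 / (1 + [H⁺]/K1 + K2/[H⁺]) = 1 / (1 + 10^-2.51 + 10^-0.50)
   = 1 / (1 + 0.0030903 + 0.31623) = 1/1.3193 = 0.7580
[HCO3⁻] = α₁ × DIC = 0.7580 × 1.79 = 1.36 mmol/kg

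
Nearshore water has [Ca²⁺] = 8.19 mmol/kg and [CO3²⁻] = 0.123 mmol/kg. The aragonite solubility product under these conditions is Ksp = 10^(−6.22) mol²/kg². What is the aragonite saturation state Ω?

Ksp = 10^(−6.22) = 6.026×10^-7
Ω = [Ca²⁺][CO3²⁻]/Ksp = (8.19×10^-3)(0.123×10^-3) / 6.026×10^-7 = 1.67

Ω = 1.67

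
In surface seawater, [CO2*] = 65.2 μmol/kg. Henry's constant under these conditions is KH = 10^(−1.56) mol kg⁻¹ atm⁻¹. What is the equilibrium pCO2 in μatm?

KH = 10^(−1.56) = 2.754×10^-2 mol kg⁻¹ atm⁻¹
pCO2 = [CO2*]/KH = 65.2×10^-6 / 2.754×10^-2 = 2.37×10^-3 atm = 2370 μatm

pCO2 = 2370 μatm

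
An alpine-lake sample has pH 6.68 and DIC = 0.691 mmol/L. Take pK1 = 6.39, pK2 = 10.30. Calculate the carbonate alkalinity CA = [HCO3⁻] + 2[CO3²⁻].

CA = 0.457 mmol/L

CA = [HCO3⁻] + 2[CO3²⁻] = (α₁ + 2α₂)·DIC
At pH 6.68: [H⁺]/K1 = 10^-0.29 = 0.51286, K2/[H⁺] = 10^-3.62 = 0.00023988
α₁ = 1/(1 + 0.51286 + 0.00023988) = 1/1.5131 = 0.6609; α₂ = α₁·K2/[H⁺] = 0.0001585
α₁ + 2α₂ = 0.6612
CA = 0.6612 × 0.691 = 0.457 mmol/L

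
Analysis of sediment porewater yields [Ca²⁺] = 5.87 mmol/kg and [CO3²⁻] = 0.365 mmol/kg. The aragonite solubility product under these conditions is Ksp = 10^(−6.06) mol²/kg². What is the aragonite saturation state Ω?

Ksp = 10^(−6.06) = 8.710×10^-7
Ω = [Ca²⁺][CO3²⁻]/Ksp = (5.87×10^-3)(0.365×10^-3) / 8.710×10^-7 = 2.46

Ω = 2.46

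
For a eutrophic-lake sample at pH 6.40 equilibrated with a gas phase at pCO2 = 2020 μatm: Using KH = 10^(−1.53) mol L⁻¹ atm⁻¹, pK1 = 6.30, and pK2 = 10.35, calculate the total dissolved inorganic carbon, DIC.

DIC = 0.135 mmol/L

[CO2*] = KH · pCO2 = 10^(−1.53) × 2020×10^-6 = 5.961×10^-5 mol/L
α₀ = 1/(1 + K1/[H⁺] + K1K2/[H⁺]²) = 1/(1 + 10^+0.10 + 10^-3.85) = 0.4427
DIC = [CO2*]/α₀ = 5.961×10^-5 / 0.4427 = 0.135 mmol/L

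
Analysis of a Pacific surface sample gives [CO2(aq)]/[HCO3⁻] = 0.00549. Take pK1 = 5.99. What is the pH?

pH = 8.25

From K1 = [H⁺][HCO3⁻]/[CO2(aq)]:  pH = pK1 − log₁₀([CO2(aq)]/[HCO3⁻])
log₁₀(0.00549) = -2.260
pH = 5.99 − (-2.260) = 8.25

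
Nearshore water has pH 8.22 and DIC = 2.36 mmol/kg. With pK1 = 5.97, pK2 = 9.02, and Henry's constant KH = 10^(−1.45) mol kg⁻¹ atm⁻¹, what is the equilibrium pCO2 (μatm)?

pCO2 = 321 μatm

α₀ = 1 / (1 + K1/[H⁺] + K1K2/[H⁺]²) = 1 / (1 + 10^+2.25 + 10^+1.45)
   = 1 / (1 + 177.83 + 28.184) = 1/207.01 = 0.004831
[CO2*] = α₀ × DIC = 0.004831 × 2.36 = 0.01140 mmol/kg = 11.40 μmol/kg
pCO2 = [CO2*]/KH = 1.140×10^-5 / 3.548×10^-2 = 321 μatm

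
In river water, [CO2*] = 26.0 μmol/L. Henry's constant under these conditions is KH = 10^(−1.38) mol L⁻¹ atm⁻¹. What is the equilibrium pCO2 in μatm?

KH = 10^(−1.38) = 4.169×10^-2 mol L⁻¹ atm⁻¹
pCO2 = [CO2*]/KH = 26.0×10^-6 / 4.169×10^-2 = 6.24×10^-4 atm = 624 μatm

pCO2 = 624 μatm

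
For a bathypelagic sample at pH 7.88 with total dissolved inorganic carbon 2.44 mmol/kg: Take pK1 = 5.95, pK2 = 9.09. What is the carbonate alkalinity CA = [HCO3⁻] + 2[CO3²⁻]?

CA = [HCO3⁻] + 2[CO3²⁻] = (α₁ + 2α₂)·DIC
At pH 7.88: [H⁺]/K1 = 10^-1.93 = 0.011749, K2/[H⁺] = 10^-1.21 = 0.061660
α₁ = 1/(1 + 0.011749 + 0.061660) = 1/1.0734 = 0.9316; α₂ = α₁·K2/[H⁺] = 0.05744
α₁ + 2α₂ = 1.0465
CA = 1.0465 × 2.44 = 2.55 mmol/kg

CA = 2.55 mmol/kg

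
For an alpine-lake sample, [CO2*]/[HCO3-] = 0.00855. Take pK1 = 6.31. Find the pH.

From K1 = [H⁺][HCO3-]/[CO2*]:  pH = pK1 − log₁₀([CO2*]/[HCO3-])
log₁₀(0.00855) = -2.068
pH = 6.31 − (-2.068) = 8.38

pH = 8.38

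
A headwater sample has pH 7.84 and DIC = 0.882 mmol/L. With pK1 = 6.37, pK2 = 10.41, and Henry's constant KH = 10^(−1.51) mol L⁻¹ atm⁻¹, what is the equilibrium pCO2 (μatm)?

α₀ = 1 / (1 + K1/[H⁺] + K1K2/[H⁺]²) = 1 / (1 + 10^+1.47 + 10^-1.10)
   = 1 / (1 + 29.512 + 0.079433) = 1/30.592 = 0.03269
[CO2*] = α₀ × DIC = 0.03269 × 0.882 = 0.02883 mmol/L
pCO2 = [CO2*]/KH = 2.883×10^-5 / 3.090×10^-2 = 933 μatm

pCO2 = 933 μatm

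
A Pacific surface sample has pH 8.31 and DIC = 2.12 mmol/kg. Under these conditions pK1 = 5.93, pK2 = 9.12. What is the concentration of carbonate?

[CO3²⁻] = 0.283 mmol/kg

α₂ = 1 / (1 + [H⁺]/K2 + [H⁺]²/(K1K2)) = 1 / (1 + 10^+0.81 + 10^-1.57)
   = 1 / (1 + 6.4565 + 0.026915) = 1/7.4835 = 0.1336
[CO3²⁻] = α₂ × DIC = 0.1336 × 2.12 = 0.283 mmol/kg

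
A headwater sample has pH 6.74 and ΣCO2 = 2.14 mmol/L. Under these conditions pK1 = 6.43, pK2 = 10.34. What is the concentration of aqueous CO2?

α₀ = 1 / (1 + K1/[H⁺] + K1K2/[H⁺]²) = 1 / (1 + 10^+0.31 + 10^-3.29)
   = 1 / (1 + 2.0417 + 0.00051286) = 1/3.0423 = 0.3287
[CO2*] = α₀ × DIC = 0.3287 × 2.14 = 0.703 mmol/L

[CO2*] = 0.703 mmol/L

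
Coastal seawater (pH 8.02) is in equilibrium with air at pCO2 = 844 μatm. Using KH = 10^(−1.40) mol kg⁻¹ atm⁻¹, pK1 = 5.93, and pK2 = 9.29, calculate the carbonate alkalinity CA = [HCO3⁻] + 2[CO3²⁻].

CA = 4.58 mmol/kg

[CO2*] = KH · pCO2 = 10^(−1.40) × 844×10^-6 = 3.360×10^-5 mol/kg
α₀ = 1/(1 + K1/[H⁺] + K1K2/[H⁺]²) = 1/(1 + 10^+2.09 + 10^+0.82) = 0.007655
DIC = [CO2*]/α₀ = 3.360×10^-5 / 0.007655 = 4.389 mmol/kg
CA = (α₁ + 2α₂)·DIC = (0.9418 + 2×0.05058) × 4.389 = 4.58 mmol/kg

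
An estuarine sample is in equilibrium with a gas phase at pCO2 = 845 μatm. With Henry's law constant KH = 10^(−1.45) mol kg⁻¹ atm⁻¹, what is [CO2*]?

KH = 10^(−1.45) = 3.548×10^-2 mol kg⁻¹ atm⁻¹
[CO2*] = KH · pCO2 = 3.548×10^-2 × 845×10^-6 atm = 3.00×10^-5 mol/kg

[CO2*] = 30.0 μmol/kg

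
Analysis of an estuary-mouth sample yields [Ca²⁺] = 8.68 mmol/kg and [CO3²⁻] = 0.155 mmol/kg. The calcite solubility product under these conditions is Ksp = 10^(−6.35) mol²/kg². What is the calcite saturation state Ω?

Ω = 3.01

Ksp = 10^(−6.35) = 4.467×10^-7
Ω = [Ca²⁺][CO3²⁻]/Ksp = (8.68×10^-3)(0.155×10^-3) / 4.467×10^-7 = 3.01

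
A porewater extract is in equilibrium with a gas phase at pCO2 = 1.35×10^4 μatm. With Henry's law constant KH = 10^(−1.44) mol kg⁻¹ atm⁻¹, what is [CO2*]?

KH = 10^(−1.44) = 3.631×10^-2 mol kg⁻¹ atm⁻¹
[CO2*] = KH · pCO2 = 3.631×10^-2 × 1.35×10^4×10^-6 atm = 4.90×10^-4 mol/kg

[CO2*] = 490 μmol/kg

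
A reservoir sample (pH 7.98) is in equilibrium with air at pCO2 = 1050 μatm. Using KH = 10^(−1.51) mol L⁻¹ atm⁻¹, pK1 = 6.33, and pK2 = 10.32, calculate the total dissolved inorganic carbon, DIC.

[CO2*] = KH · pCO2 = 10^(−1.51) × 1050×10^-6 = 3.245×10^-5 mol/L
α₀ = 1/(1 + K1/[H⁺] + K1K2/[H⁺]²) = 1/(1 + 10^+1.65 + 10^-0.69) = 0.02180
DIC = [CO2*]/α₀ = 3.245×10^-5 / 0.02180 = 1.49 mmol/L

DIC = 1.49 mmol/L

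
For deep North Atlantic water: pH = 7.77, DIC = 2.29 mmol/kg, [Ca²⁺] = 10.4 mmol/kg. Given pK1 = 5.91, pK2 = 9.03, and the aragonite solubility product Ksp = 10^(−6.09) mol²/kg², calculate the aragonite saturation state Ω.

Ω = 1.51

α₂ = 1 / (1 + [H⁺]/K2 + [H⁺]²/(K1K2)) = 1 / (1 + 10^+1.26 + 10^-0.60)
   = 1 / (1 + 18.197 + 0.25119) = 1/19.448 = 0.05142
[CO3²⁻] = α₂ × DIC = 0.05142 × 2.29 = 0.1177 mmol/kg
Ksp = 10^(−6.09) = 8.128×10^-7
Ω = [Ca²⁺][CO3²⁻]/Ksp = (10.4×10^-3)(1.177×10^-4) / 8.128×10^-7 = 1.51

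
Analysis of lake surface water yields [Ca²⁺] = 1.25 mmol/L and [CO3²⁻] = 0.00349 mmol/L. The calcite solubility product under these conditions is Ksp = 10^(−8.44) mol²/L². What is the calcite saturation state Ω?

Ω = 1.20

Ksp = 10^(−8.44) = 3.631×10^-9
Ω = [Ca²⁺][CO3²⁻]/Ksp = (1.25×10^-3)(0.00349×10^-3) / 3.631×10^-9 = 1.20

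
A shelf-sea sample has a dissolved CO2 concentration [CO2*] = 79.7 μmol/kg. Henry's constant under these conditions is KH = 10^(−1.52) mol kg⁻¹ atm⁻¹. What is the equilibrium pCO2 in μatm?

pCO2 = 2640 μatm

KH = 10^(−1.52) = 3.020×10^-2 mol kg⁻¹ atm⁻¹
pCO2 = [CO2*]/KH = 79.7×10^-6 / 3.020×10^-2 = 2.64×10^-3 atm = 2640 μatm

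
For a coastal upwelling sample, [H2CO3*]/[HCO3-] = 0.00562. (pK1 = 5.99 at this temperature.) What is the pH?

pH = 8.24

From K1 = [H⁺][HCO3-]/[H2CO3*]:  pH = pK1 − log₁₀([H2CO3*]/[HCO3-])
log₁₀(0.00562) = -2.250
pH = 5.99 − (-2.250) = 8.24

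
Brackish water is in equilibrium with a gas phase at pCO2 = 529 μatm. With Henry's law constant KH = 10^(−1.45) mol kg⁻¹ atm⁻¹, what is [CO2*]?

[CO2*] = 18.8 μmol/kg

KH = 10^(−1.45) = 3.548×10^-2 mol kg⁻¹ atm⁻¹
[CO2*] = KH · pCO2 = 3.548×10^-2 × 529×10^-6 atm = 1.88×10^-5 mol/kg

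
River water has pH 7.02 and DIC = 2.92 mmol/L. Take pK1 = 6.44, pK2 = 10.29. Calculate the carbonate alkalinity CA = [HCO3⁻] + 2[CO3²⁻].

CA = 2.31 mmol/L

CA = [HCO3⁻] + 2[CO3²⁻] = (α₁ + 2α₂)·DIC
At pH 7.02: [H⁺]/K1 = 10^-0.58 = 0.26303, K2/[H⁺] = 10^-3.27 = 0.00053703
α₁ = 1/(1 + 0.26303 + 0.00053703) = 1/1.2636 = 0.7914; α₂ = α₁·K2/[H⁺] = 0.0004250
α₁ + 2α₂ = 0.7923
CA = 0.7923 × 2.92 = 2.31 mmol/L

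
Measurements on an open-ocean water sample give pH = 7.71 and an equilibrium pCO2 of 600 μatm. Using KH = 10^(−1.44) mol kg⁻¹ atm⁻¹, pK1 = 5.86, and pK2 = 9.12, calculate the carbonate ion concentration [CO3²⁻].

[CO3²⁻] = 0.0600 mmol/kg

[CO2*] = KH · pCO2 = 10^(−1.44) × 600×10^-6 = 2.178×10^-5 mol/kg
α₀ = 1/(1 + K1/[H⁺] + K1K2/[H⁺]²) = 1/(1 + 10^+1.85 + 10^+0.44) = 0.01341
DIC = [CO2*]/α₀ = 2.178×10^-5 / 0.01341 = 1.624 mmol/kg
[CO3²⁻] = α₂·DIC; α₂ = 0.03695, so [CO3²⁻] = 0.03695 × 1.624 = 0.0600 mmol/kg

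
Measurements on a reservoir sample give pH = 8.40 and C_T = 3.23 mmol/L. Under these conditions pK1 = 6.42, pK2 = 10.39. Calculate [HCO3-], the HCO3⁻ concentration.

α₁ = 1 / (1 + [H⁺]/K1 + K2/[H⁺]) = 1 / (1 + 10^-1.98 + 10^-1.99)
   = 1 / (1 + 0.010471 + 0.010233) = 1/1.0207 = 0.9797
[HCO3⁻] = α₁ × DIC = 0.9797 × 3.23 = 3.16 mmol/L

[HCO3⁻] = 3.16 mmol/L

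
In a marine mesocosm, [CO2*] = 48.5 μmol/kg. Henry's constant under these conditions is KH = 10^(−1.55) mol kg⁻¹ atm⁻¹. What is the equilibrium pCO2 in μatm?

KH = 10^(−1.55) = 2.818×10^-2 mol kg⁻¹ atm⁻¹
pCO2 = [CO2*]/KH = 48.5×10^-6 / 2.818×10^-2 = 1.72×10^-3 atm = 1720 μatm

pCO2 = 1720 μatm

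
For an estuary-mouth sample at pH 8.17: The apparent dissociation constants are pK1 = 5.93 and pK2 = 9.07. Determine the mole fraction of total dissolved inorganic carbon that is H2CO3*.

α₀ = 0.00508

α₀ = 1 / (1 + K1/[H⁺] + K1K2/[H⁺]²) = 1 / (1 + 10^+2.24 + 10^+1.34)
   = 1 / (1 + 173.78 + 21.878) = 1/196.66 = 0.005085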